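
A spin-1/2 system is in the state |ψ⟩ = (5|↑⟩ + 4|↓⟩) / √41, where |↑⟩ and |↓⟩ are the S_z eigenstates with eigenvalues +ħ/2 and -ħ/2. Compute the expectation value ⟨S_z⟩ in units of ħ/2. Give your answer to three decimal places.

⟨σ_z⟩ = |a|² - |b|² divided by |a|²+|b|², with a, b the |↑⟩, |↓⟩ amplitudes.
= (25 - 16)/41 = 9/41.
⟨S_z⟩ = (ħ/2)·⟨σ_z⟩.

0.220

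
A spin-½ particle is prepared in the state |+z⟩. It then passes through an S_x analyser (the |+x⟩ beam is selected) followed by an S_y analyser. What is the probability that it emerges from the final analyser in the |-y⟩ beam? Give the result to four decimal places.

First analyser (S_x): from |+z⟩, P(|+x⟩) = 1/2.
After stage 1 the state is |+x⟩; P(|-y⟩) = |⟨-y|+x⟩|² = 1/2.
Joint probability = 1/2 × 1/2 = 0.2500.

0.2500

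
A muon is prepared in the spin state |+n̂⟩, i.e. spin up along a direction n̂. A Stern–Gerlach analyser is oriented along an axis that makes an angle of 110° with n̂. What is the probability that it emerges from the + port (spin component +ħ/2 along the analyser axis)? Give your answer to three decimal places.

For spin-½, the probability of finding spin-up along an axis at angle θ to the initial spin direction is cos²(θ/2); spin-down is sin²(θ/2).
θ = 110°, so P = cos²(55°) ≈ 0.329.

0.329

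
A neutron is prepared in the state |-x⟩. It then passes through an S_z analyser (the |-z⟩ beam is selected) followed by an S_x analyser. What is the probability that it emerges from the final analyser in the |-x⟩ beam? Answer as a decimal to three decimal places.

First analyser (S_z): from |-x⟩, P(|-z⟩) = 1/2.
After stage 1 the state is |-z⟩; P(|-x⟩) = |⟨-x|-z⟩|² = 1/2.
Joint probability = 1/2 × 1/2 = 0.250.

0.250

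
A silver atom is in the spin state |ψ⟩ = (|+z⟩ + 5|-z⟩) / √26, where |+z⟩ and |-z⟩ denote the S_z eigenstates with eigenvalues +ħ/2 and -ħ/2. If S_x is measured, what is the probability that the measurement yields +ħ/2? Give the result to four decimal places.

0.6923

|+x⟩ = (|+z⟩ + |-z⟩)/√2, so ⟨+x|ψ⟩ = (6) / (√2·√26).
P = |6|² / 52 = 36/52.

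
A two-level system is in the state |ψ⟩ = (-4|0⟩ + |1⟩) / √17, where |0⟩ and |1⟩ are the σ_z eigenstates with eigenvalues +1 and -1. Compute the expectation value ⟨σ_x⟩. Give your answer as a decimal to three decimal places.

-0.471

⟨σ_x⟩ = 2 Re(a* b)/(|a|²+|b|²) with a = -4, b = 1.
a* b = -4, so ⟨σ_x⟩ = -8/17.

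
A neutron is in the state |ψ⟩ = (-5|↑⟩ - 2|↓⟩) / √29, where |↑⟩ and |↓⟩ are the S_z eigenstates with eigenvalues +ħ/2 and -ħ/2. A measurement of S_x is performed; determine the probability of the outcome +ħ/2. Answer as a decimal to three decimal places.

0.845

|+x⟩ = (|↑⟩ + |↓⟩)/√2, so ⟨+x|ψ⟩ = (-7) / (√2·√29).
P = |-7|² / 58 = 49/58.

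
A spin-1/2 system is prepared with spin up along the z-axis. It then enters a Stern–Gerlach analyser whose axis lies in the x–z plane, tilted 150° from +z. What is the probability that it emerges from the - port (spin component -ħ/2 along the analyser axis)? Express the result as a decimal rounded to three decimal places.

0.933

For spin-½, the probability of finding spin-up along an axis at angle θ to the initial spin direction is cos²(θ/2); spin-down is sin²(θ/2).
θ = 150°, so P = sin²(75°) ≈ 0.933.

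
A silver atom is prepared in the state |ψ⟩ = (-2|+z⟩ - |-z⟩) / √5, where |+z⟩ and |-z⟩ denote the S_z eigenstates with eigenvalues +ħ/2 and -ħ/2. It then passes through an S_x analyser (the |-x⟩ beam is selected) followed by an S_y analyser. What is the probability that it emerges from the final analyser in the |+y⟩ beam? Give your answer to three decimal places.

0.050

First analyser (S_x): P(|-x⟩) = |⟨-x|ψ⟩|² = 1/10.
After stage 1 the state is |-x⟩; P(|+y⟩) = |⟨+y|-x⟩|² = 1/2.
Joint probability = 1/10 × 1/2 = 0.050.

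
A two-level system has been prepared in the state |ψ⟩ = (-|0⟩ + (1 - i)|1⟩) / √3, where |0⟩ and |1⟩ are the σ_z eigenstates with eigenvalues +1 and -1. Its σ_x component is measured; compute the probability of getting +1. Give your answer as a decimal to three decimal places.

|+x⟩ = (|0⟩ + |1⟩)/√2, so ⟨+x|ψ⟩ = (-i) / (√2·√3).
P = |-i|² / 6 = 1/6.

0.167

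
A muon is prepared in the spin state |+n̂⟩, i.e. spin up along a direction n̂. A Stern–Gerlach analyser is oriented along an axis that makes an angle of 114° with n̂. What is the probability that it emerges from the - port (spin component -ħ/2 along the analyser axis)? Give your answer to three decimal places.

0.703

For spin-½, the probability of finding spin-up along an axis at angle θ to the initial spin direction is cos²(θ/2); spin-down is sin²(θ/2).
θ = 114°, so P = sin²(57°) ≈ 0.703.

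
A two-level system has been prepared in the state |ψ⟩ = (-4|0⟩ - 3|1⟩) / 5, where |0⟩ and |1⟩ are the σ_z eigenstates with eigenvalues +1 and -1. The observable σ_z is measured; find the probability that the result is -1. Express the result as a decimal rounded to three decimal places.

The -1 outcome corresponds to |1⟩. Its amplitude in |ψ⟩ is -3/5.
P = |-3|² / 25 = 9/25.

0.360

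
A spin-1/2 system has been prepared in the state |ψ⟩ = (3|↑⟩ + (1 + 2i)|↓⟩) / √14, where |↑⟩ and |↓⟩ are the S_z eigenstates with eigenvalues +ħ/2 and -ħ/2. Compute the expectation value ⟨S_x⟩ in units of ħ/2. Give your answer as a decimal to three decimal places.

0.429

⟨σ_x⟩ = 2 Re(a* b)/(|a|²+|b|²) with a = 3, b = (1 + 2i).
a* b = (3 + 6i), so ⟨σ_x⟩ = 6/14.
⟨S_x⟩ = (ħ/2)·⟨σ_x⟩.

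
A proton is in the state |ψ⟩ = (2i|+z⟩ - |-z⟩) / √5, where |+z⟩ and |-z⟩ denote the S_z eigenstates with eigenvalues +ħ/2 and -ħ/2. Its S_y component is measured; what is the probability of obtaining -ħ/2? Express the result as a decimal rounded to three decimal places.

|-y⟩ = (|+z⟩ - i|-z⟩)/√2, so ⟨-y|ψ⟩ = (i) / (√2·√5).
P = |i|² / 10 = 1/10.

0.100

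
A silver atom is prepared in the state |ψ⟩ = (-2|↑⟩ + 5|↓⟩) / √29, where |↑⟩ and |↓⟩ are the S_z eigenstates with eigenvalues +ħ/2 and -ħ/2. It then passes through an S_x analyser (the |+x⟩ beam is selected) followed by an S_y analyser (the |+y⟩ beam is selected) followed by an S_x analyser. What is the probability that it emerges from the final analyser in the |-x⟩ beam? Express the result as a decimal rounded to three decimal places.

0.039

First analyser (S_x): P(|+x⟩) = |⟨+x|ψ⟩|² = 9/58.
After stage 1 the state is |+x⟩; P(|+y⟩) = |⟨+y|+x⟩|² = 1/2.
After stage 2 the state is |+y⟩; P(|-x⟩) = |⟨-x|+y⟩|² = 1/2.
Joint probability = 9/58 × 1/2 × 1/2 = 0.039.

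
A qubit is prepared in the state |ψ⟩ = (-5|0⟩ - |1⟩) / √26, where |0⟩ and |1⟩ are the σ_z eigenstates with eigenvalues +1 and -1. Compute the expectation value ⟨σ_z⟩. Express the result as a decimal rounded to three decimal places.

0.923

⟨σ_z⟩ = |a|² - |b|² divided by |a|²+|b|², with a, b the |0⟩, |1⟩ amplitudes.
= (25 - 1)/26 = 24/26.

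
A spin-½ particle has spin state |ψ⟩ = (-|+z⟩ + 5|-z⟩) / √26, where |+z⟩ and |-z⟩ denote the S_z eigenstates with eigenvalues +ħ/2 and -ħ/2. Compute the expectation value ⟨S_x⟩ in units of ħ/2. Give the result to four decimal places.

-0.3846

⟨σ_x⟩ = 2 Re(a* b)/(|a|²+|b|²) with a = -1, b = 5.
a* b = -5, so ⟨σ_x⟩ = -10/26.
⟨S_x⟩ = (ħ/2)·⟨σ_x⟩.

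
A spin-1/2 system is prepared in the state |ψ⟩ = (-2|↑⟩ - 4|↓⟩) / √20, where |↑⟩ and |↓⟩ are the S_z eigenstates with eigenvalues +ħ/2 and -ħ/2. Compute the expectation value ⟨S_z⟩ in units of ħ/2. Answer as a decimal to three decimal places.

-0.600

⟨σ_z⟩ = |a|² - |b|² divided by |a|²+|b|², with a, b the |↑⟩, |↓⟩ amplitudes.
= (4 - 16)/20 = -12/20.
⟨S_z⟩ = (ħ/2)·⟨σ_z⟩.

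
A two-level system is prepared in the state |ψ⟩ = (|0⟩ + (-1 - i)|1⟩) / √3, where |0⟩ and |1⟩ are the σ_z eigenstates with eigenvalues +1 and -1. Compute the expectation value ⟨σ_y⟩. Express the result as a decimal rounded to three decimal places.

-0.667

⟨σ_y⟩ = 2 Im(a* b)/(|a|²+|b|²) with a = 1, b = (-1 - i).
a* b = (-1 - i), so ⟨σ_y⟩ = -2/3.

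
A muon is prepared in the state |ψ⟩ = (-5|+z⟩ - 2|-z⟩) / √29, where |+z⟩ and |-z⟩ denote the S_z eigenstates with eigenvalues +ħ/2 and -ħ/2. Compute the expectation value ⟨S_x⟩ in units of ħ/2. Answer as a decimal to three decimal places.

⟨σ_x⟩ = 2 Re(a* b)/(|a|²+|b|²) with a = -5, b = -2.
a* b = 10, so ⟨σ_x⟩ = 20/29.
⟨S_x⟩ = (ħ/2)·⟨σ_x⟩.

0.690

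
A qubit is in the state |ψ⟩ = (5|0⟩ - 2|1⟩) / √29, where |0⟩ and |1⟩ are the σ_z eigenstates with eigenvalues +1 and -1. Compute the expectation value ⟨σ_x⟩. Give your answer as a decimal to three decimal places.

⟨σ_x⟩ = 2 Re(a* b)/(|a|²+|b|²) with a = 5, b = -2.
a* b = -10, so ⟨σ_x⟩ = -20/29.

-0.690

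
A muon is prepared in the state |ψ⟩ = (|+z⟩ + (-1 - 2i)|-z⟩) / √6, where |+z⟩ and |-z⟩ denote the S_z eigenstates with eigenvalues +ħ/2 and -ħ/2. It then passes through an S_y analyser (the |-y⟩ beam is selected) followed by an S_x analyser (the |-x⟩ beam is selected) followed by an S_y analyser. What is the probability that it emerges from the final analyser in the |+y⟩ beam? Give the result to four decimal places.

0.2083

First analyser (S_y): P(|-y⟩) = |⟨-y|ψ⟩|² = 10/12.
After stage 1 the state is |-y⟩; P(|-x⟩) = |⟨-x|-y⟩|² = 1/2.
After stage 2 the state is |-x⟩; P(|+y⟩) = |⟨+y|-x⟩|² = 1/2.
Joint probability = 10/12 × 1/2 × 1/2 = 0.2083.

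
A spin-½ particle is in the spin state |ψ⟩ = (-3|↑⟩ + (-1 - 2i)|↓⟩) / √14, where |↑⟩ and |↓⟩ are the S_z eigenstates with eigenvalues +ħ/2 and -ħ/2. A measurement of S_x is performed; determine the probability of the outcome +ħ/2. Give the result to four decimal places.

|+x⟩ = (|↑⟩ + |↓⟩)/√2, so ⟨+x|ψ⟩ = (-4 - 2i) / (√2·√14).
P = |-4 - 2i|² / 28 = 20/28.

0.7143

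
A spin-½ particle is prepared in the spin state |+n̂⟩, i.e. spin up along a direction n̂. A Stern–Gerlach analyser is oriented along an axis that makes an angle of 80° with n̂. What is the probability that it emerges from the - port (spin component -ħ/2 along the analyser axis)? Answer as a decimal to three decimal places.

0.413

For spin-½, the probability of finding spin-up along an axis at angle θ to the initial spin direction is cos²(θ/2); spin-down is sin²(θ/2).
θ = 80°, so P = sin²(40°) ≈ 0.413.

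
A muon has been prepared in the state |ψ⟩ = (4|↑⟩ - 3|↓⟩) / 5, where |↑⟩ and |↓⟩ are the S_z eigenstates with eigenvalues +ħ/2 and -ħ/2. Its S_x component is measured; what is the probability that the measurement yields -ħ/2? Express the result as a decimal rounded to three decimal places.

|-x⟩ = (|↑⟩ - |↓⟩)/√2, so ⟨-x|ψ⟩ = (7) / (√2·5).
P = |7|² / 50 = 49/50.

0.980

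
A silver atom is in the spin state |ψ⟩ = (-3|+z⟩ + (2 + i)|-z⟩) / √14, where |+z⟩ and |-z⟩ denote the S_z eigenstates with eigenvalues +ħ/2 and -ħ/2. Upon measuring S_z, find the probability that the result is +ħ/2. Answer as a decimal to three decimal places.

The +ħ/2 outcome corresponds to |+z⟩. Its amplitude in |ψ⟩ is -3/√14.
P = |-3|² / 14 = 9/14.

0.643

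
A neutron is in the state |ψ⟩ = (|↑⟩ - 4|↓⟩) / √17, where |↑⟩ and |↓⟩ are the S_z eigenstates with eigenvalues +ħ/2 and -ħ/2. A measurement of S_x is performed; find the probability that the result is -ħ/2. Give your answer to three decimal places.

|-x⟩ = (|↑⟩ - |↓⟩)/√2, so ⟨-x|ψ⟩ = (5) / (√2·√17).
P = |5|² / 34 = 25/34.

0.735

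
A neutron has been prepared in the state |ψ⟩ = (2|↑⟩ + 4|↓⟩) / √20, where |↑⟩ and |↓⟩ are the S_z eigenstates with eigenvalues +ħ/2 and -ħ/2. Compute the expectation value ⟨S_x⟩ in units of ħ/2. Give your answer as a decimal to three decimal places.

0.800

⟨σ_x⟩ = 2 Re(a* b)/(|a|²+|b|²) with a = 2, b = 4.
a* b = 8, so ⟨σ_x⟩ = 16/20.
⟨S_x⟩ = (ħ/2)·⟨σ_x⟩.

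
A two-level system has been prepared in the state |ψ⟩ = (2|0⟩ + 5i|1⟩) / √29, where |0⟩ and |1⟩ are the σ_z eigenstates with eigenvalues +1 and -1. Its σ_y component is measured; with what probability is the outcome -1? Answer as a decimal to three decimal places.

0.155

|-y⟩ = (|0⟩ - i|1⟩)/√2, so ⟨-y|ψ⟩ = (-3) / (√2·√29).
P = |-3|² / 58 = 9/58.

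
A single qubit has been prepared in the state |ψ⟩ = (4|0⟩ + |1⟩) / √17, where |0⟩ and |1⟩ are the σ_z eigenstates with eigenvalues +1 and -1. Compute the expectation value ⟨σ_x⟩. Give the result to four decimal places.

⟨σ_x⟩ = 2 Re(a* b)/(|a|²+|b|²) with a = 4, b = 1.
a* b = 4, so ⟨σ_x⟩ = 8/17.

0.4706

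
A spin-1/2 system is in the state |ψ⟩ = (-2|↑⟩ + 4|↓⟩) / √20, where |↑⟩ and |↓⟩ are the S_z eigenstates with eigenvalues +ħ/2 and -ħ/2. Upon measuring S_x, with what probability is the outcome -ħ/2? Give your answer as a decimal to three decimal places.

0.900

|-x⟩ = (|↑⟩ - |↓⟩)/√2, so ⟨-x|ψ⟩ = (-6) / (√2·√20).
P = |-6|² / 40 = 36/40.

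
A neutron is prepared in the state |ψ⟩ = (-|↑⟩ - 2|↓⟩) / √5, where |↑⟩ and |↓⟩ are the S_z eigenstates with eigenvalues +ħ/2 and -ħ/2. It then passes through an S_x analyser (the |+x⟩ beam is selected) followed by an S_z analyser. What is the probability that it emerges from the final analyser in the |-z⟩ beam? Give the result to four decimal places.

First analyser (S_x): P(|+x⟩) = |⟨+x|ψ⟩|² = 9/10.
After stage 1 the state is |+x⟩; P(|-z⟩) = |⟨-z|+x⟩|² = 1/2.
Joint probability = 9/10 × 1/2 = 0.4500.

0.4500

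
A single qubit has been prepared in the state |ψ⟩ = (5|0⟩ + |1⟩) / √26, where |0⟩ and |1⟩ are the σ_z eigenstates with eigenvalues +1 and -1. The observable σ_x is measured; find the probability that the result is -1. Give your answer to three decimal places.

0.308

|-x⟩ = (|0⟩ - |1⟩)/√2, so ⟨-x|ψ⟩ = (4) / (√2·√26).
P = |4|² / 52 = 16/52.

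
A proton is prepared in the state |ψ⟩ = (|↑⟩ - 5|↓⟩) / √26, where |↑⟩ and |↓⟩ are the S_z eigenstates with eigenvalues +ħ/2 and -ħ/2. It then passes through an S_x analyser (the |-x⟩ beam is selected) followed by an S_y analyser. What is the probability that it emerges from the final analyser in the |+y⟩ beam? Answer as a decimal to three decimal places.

0.346

First analyser (S_x): P(|-x⟩) = |⟨-x|ψ⟩|² = 36/52.
After stage 1 the state is |-x⟩; P(|+y⟩) = |⟨+y|-x⟩|² = 1/2.
Joint probability = 36/52 × 1/2 = 0.346.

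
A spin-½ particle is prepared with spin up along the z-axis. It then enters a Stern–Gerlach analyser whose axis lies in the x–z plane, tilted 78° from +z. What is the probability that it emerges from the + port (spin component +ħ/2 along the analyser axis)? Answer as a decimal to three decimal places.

0.604

For spin-½, the probability of finding spin-up along an axis at angle θ to the initial spin direction is cos²(θ/2); spin-down is sin²(θ/2).
θ = 78°, so P = cos²(39°) ≈ 0.604.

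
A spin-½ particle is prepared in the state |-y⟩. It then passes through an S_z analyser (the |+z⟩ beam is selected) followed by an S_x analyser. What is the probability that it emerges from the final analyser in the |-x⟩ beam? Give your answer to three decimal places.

0.250

First analyser (S_z): from |-y⟩, P(|+z⟩) = 1/2.
After stage 1 the state is |+z⟩; P(|-x⟩) = |⟨-x|+z⟩|² = 1/2.
Joint probability = 1/2 × 1/2 = 0.250.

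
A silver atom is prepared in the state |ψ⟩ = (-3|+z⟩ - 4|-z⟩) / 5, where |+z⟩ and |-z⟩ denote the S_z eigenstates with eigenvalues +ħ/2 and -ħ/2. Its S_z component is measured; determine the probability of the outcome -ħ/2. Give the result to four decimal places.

The -ħ/2 outcome corresponds to |-z⟩. Its amplitude in |ψ⟩ is -4/5.
P = |-4|² / 25 = 16/25.

0.6400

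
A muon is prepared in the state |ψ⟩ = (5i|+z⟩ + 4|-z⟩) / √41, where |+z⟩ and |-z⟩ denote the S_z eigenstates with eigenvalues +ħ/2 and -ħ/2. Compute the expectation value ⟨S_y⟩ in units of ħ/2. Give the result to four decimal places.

⟨σ_y⟩ = 2 Im(a* b)/(|a|²+|b|²) with a = 5i, b = 4.
a* b = -20i, so ⟨σ_y⟩ = -40/41.
⟨S_y⟩ = (ħ/2)·⟨σ_y⟩.

-0.9756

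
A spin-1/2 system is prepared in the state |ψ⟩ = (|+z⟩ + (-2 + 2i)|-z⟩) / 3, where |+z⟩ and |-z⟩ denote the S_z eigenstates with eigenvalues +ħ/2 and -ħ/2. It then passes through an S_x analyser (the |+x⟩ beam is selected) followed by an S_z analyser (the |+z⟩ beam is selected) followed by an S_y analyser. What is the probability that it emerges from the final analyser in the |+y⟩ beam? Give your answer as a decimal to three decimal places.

First analyser (S_x): P(|+x⟩) = |⟨+x|ψ⟩|² = 5/18.
After stage 1 the state is |+x⟩; P(|+z⟩) = |⟨+z|+x⟩|² = 1/2.
After stage 2 the state is |+z⟩; P(|+y⟩) = |⟨+y|+z⟩|² = 1/2.
Joint probability = 5/18 × 1/2 × 1/2 = 0.069.

0.069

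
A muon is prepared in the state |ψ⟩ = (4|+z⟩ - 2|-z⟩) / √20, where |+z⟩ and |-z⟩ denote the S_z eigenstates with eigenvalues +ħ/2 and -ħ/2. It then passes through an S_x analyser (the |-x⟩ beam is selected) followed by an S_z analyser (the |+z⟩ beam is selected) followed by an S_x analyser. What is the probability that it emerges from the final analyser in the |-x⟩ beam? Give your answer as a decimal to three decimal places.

0.225

First analyser (S_x): P(|-x⟩) = |⟨-x|ψ⟩|² = 36/40.
After stage 1 the state is |-x⟩; P(|+z⟩) = |⟨+z|-x⟩|² = 1/2.
After stage 2 the state is |+z⟩; P(|-x⟩) = |⟨-x|+z⟩|² = 1/2.
Joint probability = 36/40 × 1/2 × 1/2 = 0.225.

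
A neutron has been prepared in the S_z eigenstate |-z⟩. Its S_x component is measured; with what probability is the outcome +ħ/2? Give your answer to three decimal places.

In the S_z basis, |-z⟩ = |-z⟩ and |+x⟩ = (|+z⟩ + |-z⟩)/√2.
|⟨+x|-z⟩|² = 1/2.

0.500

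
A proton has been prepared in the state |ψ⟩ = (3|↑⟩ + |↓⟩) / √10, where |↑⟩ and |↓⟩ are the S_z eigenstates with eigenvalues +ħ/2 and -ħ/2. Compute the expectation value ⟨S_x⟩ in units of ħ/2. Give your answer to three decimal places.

0.600

⟨σ_x⟩ = 2 Re(a* b)/(|a|²+|b|²) with a = 3, b = 1.
a* b = 3, so ⟨σ_x⟩ = 6/10.
⟨S_x⟩ = (ħ/2)·⟨σ_x⟩.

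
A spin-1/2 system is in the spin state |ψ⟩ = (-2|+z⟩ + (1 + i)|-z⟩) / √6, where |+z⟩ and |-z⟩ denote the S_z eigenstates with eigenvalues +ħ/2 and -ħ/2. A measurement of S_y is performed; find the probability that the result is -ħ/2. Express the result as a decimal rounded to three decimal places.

0.833

|-y⟩ = (|+z⟩ - i|-z⟩)/√2, so ⟨-y|ψ⟩ = (-3 + i) / (√2·√6).
P = |-3 + i|² / 12 = 10/12.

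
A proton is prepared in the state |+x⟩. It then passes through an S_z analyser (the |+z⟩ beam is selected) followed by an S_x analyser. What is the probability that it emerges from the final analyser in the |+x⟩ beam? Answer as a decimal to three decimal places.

First analyser (S_z): from |+x⟩, P(|+z⟩) = 1/2.
After stage 1 the state is |+z⟩; P(|+x⟩) = |⟨+x|+z⟩|² = 1/2.
Joint probability = 1/2 × 1/2 = 0.250.

0.250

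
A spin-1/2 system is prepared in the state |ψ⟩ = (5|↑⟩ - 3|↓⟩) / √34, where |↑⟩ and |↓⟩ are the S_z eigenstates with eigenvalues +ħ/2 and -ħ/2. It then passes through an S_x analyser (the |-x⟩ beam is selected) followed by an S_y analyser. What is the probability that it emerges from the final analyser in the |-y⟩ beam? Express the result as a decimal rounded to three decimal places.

First analyser (S_x): P(|-x⟩) = |⟨-x|ψ⟩|² = 64/68.
After stage 1 the state is |-x⟩; P(|-y⟩) = |⟨-y|-x⟩|² = 1/2.
Joint probability = 64/68 × 1/2 = 0.471.

0.471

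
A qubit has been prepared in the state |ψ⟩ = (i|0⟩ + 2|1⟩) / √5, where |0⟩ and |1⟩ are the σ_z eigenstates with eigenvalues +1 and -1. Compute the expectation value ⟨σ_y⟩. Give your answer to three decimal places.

-0.800

⟨σ_y⟩ = 2 Im(a* b)/(|a|²+|b|²) with a = i, b = 2.
a* b = -2i, so ⟨σ_y⟩ = -4/5.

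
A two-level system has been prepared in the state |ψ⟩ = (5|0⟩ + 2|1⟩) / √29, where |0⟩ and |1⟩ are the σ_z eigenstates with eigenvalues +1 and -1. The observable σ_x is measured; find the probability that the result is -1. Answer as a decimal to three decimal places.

0.155

|-x⟩ = (|0⟩ - |1⟩)/√2, so ⟨-x|ψ⟩ = (3) / (√2·√29).
P = |3|² / 58 = 9/58.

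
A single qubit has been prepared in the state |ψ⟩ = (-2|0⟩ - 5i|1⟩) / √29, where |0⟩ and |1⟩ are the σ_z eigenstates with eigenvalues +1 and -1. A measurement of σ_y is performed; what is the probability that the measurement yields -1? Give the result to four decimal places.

|-y⟩ = (|0⟩ - i|1⟩)/√2, so ⟨-y|ψ⟩ = (3) / (√2·√29).
P = |3|² / 58 = 9/58.

0.1552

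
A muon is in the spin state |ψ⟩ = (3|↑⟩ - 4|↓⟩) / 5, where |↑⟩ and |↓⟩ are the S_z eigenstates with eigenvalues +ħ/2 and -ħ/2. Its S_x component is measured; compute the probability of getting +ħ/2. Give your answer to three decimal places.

0.020

|+x⟩ = (|↑⟩ + |↓⟩)/√2, so ⟨+x|ψ⟩ = (-1) / (√2·5).
P = |-1|² / 50 = 1/50.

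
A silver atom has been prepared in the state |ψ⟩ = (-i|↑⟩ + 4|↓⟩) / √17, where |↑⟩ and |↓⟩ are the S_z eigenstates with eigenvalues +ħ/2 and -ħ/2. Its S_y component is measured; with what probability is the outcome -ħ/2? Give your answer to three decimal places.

0.265

|-y⟩ = (|↑⟩ - i|↓⟩)/√2, so ⟨-y|ψ⟩ = (3i) / (√2·√17).
P = |3i|² / 34 = 9/34.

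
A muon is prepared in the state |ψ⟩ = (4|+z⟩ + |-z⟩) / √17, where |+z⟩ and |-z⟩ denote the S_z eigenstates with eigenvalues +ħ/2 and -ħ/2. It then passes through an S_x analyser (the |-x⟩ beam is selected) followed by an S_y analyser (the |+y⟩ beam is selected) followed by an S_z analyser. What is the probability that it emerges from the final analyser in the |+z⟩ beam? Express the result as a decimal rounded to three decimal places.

0.066

First analyser (S_x): P(|-x⟩) = |⟨-x|ψ⟩|² = 9/34.
After stage 1 the state is |-x⟩; P(|+y⟩) = |⟨+y|-x⟩|² = 1/2.
After stage 2 the state is |+y⟩; P(|+z⟩) = |⟨+z|+y⟩|² = 1/2.
Joint probability = 9/34 × 1/2 × 1/2 = 0.066.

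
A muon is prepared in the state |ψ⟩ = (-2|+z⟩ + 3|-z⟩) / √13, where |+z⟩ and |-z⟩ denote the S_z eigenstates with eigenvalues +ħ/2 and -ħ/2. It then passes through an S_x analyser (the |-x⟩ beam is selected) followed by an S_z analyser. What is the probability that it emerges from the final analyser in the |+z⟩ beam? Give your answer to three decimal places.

0.481

First analyser (S_x): P(|-x⟩) = |⟨-x|ψ⟩|² = 25/26.
After stage 1 the state is |-x⟩; P(|+z⟩) = |⟨+z|-x⟩|² = 1/2.
Joint probability = 25/26 × 1/2 = 0.481.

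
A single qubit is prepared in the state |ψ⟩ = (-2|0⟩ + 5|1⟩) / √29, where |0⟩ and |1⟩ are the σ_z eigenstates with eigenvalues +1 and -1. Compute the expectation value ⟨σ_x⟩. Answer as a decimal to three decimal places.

⟨σ_x⟩ = 2 Re(a* b)/(|a|²+|b|²) with a = -2, b = 5.
a* b = -10, so ⟨σ_x⟩ = -20/29.

-0.690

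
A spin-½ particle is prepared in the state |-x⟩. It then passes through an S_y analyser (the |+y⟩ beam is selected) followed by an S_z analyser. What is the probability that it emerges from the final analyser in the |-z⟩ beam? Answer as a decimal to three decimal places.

0.250

First analyser (S_y): from |-x⟩, P(|+y⟩) = 1/2.
After stage 1 the state is |+y⟩; P(|-z⟩) = |⟨-z|+y⟩|² = 1/2.
Joint probability = 1/2 × 1/2 = 0.250.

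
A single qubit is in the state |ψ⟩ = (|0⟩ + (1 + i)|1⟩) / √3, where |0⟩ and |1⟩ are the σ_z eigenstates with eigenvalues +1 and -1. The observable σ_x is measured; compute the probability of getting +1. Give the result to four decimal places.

0.8333

|+x⟩ = (|0⟩ + |1⟩)/√2, so ⟨+x|ψ⟩ = (2 + i) / (√2·√3).
P = |2 + i|² / 6 = 5/6.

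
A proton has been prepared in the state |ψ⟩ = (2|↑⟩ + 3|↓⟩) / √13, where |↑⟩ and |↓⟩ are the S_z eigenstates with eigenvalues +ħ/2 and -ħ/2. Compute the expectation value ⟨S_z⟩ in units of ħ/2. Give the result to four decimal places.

-0.3846

⟨σ_z⟩ = |a|² - |b|² divided by |a|²+|b|², with a, b the |↑⟩, |↓⟩ amplitudes.
= (4 - 9)/13 = -5/13.
⟨S_z⟩ = (ħ/2)·⟨σ_z⟩.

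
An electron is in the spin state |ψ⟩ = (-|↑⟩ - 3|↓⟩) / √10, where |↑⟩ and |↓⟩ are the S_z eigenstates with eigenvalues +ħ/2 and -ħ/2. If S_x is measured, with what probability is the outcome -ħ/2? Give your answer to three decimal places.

0.200

|-x⟩ = (|↑⟩ - |↓⟩)/√2, so ⟨-x|ψ⟩ = (2) / (√2·√10).
P = |2|² / 20 = 4/20.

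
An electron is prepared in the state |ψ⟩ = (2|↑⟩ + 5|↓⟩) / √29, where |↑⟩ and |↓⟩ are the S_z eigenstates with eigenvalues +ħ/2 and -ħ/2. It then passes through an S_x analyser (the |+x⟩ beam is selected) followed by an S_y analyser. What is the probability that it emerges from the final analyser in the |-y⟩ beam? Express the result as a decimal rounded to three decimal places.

0.422

First analyser (S_x): P(|+x⟩) = |⟨+x|ψ⟩|² = 49/58.
After stage 1 the state is |+x⟩; P(|-y⟩) = |⟨-y|+x⟩|² = 1/2.
Joint probability = 49/58 × 1/2 = 0.422.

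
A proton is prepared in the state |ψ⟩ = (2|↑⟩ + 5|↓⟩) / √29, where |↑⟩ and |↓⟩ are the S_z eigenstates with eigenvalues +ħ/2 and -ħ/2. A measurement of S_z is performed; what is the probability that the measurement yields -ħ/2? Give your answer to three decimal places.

The -ħ/2 outcome corresponds to |↓⟩. Its amplitude in |ψ⟩ is 5/√29.
P = |5|² / 29 = 25/29.

0.862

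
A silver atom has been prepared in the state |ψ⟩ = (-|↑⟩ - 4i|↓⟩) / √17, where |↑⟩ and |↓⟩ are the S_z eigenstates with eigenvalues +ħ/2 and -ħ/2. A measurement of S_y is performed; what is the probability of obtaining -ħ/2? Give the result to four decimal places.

|-y⟩ = (|↑⟩ - i|↓⟩)/√2, so ⟨-y|ψ⟩ = (3) / (√2·√17).
P = |3|² / 34 = 9/34.

0.2647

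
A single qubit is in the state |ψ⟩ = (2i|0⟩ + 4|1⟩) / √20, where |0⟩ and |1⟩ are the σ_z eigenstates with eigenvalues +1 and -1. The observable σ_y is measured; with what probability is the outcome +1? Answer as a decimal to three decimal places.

|+y⟩ = (|0⟩ + i|1⟩)/√2, so ⟨+y|ψ⟩ = (-2i) / (√2·√20).
P = |-2i|² / 40 = 4/40.

0.100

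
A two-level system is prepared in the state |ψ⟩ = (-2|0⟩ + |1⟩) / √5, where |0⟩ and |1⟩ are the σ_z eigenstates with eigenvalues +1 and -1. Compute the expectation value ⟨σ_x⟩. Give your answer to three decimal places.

⟨σ_x⟩ = 2 Re(a* b)/(|a|²+|b|²) with a = -2, b = 1.
a* b = -2, so ⟨σ_x⟩ = -4/5.

-0.800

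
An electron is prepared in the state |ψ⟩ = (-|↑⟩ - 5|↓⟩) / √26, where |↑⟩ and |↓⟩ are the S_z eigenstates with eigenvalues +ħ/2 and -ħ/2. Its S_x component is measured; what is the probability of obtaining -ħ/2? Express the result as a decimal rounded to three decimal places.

|-x⟩ = (|↑⟩ - |↓⟩)/√2, so ⟨-x|ψ⟩ = (4) / (√2·√26).
P = |4|² / 52 = 16/52.

0.308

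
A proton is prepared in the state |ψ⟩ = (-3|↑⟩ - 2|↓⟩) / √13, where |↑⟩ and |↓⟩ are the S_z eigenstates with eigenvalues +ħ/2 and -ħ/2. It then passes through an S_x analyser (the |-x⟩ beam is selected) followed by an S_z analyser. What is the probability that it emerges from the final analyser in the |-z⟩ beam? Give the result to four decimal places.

First analyser (S_x): P(|-x⟩) = |⟨-x|ψ⟩|² = 1/26.
After stage 1 the state is |-x⟩; P(|-z⟩) = |⟨-z|-x⟩|² = 1/2.
Joint probability = 1/26 × 1/2 = 0.0192.

0.0192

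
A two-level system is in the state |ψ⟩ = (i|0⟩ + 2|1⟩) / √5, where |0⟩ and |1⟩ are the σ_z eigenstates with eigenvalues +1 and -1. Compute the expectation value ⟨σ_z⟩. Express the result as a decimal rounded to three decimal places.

-0.600

⟨σ_z⟩ = |a|² - |b|² divided by |a|²+|b|², with a, b the |0⟩, |1⟩ amplitudes.
= (1 - 4)/5 = -3/5.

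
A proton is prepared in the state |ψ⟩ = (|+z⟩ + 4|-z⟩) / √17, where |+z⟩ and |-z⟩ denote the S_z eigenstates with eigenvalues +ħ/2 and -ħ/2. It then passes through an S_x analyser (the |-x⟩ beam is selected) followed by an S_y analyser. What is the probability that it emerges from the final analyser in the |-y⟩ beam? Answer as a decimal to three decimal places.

0.132

First analyser (S_x): P(|-x⟩) = |⟨-x|ψ⟩|² = 9/34.
After stage 1 the state is |-x⟩; P(|-y⟩) = |⟨-y|-x⟩|² = 1/2.
Joint probability = 9/34 × 1/2 = 0.132.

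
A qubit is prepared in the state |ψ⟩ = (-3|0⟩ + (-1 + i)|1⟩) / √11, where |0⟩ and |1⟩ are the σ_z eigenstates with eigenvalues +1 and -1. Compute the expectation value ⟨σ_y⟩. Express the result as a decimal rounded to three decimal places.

-0.545

⟨σ_y⟩ = 2 Im(a* b)/(|a|²+|b|²) with a = -3, b = (-1 + i).
a* b = (3 - 3i), so ⟨σ_y⟩ = -6/11.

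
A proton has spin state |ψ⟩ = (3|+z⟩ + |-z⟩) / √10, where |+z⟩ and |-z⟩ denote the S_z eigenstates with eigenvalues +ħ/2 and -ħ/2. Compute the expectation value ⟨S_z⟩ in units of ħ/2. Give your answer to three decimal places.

⟨σ_z⟩ = |a|² - |b|² divided by |a|²+|b|², with a, b the |+z⟩, |-z⟩ amplitudes.
= (9 - 1)/10 = 8/10.
⟨S_z⟩ = (ħ/2)·⟨σ_z⟩.

0.800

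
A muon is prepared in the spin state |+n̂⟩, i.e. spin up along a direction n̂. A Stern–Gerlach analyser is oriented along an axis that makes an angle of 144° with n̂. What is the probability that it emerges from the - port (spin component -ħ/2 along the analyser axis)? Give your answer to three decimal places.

For spin-½, the probability of finding spin-up along an axis at angle θ to the initial spin direction is cos²(θ/2); spin-down is sin²(θ/2).
θ = 144°, so P = sin²(72°) ≈ 0.905.

0.905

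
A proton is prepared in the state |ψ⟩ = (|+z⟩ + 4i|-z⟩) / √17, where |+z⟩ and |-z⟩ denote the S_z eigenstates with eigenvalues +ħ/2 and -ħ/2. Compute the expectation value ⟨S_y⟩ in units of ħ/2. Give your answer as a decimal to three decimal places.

⟨σ_y⟩ = 2 Im(a* b)/(|a|²+|b|²) with a = 1, b = 4i.
a* b = 4i, so ⟨σ_y⟩ = 8/17.
⟨S_y⟩ = (ħ/2)·⟨σ_y⟩.

0.471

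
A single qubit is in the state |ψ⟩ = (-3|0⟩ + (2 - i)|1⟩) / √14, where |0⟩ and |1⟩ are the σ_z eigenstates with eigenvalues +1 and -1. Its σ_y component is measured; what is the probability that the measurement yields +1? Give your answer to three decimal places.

|+y⟩ = (|0⟩ + i|1⟩)/√2, so ⟨+y|ψ⟩ = (-4 - 2i) / (√2·√14).
P = |-4 - 2i|² / 28 = 20/28.

0.714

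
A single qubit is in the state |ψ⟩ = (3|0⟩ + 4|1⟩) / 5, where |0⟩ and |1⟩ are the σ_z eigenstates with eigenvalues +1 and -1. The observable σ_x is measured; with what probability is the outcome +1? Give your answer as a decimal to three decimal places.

|+x⟩ = (|0⟩ + |1⟩)/√2, so ⟨+x|ψ⟩ = (7) / (√2·5).
P = |7|² / 50 = 49/50.

0.980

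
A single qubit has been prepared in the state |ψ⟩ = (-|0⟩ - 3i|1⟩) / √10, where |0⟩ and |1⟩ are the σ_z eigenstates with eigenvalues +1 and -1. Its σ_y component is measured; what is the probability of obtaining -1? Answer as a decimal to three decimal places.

0.200

|-y⟩ = (|0⟩ - i|1⟩)/√2, so ⟨-y|ψ⟩ = (2) / (√2·√10).
P = |2|² / 20 = 4/20.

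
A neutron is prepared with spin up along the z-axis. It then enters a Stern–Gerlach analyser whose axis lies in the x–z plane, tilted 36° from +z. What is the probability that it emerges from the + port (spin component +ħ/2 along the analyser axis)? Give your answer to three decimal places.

0.905

For spin-½, the probability of finding spin-up along an axis at angle θ to the initial spin direction is cos²(θ/2); spin-down is sin²(θ/2).
θ = 36°, so P = cos²(18°) ≈ 0.905.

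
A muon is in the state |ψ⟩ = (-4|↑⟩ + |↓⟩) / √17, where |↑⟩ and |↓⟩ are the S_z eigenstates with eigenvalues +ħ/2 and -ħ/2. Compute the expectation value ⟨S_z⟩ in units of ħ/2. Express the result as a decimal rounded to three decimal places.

0.882

⟨σ_z⟩ = |a|² - |b|² divided by |a|²+|b|², with a, b the |↑⟩, |↓⟩ amplitudes.
= (16 - 1)/17 = 15/17.
⟨S_z⟩ = (ħ/2)·⟨σ_z⟩.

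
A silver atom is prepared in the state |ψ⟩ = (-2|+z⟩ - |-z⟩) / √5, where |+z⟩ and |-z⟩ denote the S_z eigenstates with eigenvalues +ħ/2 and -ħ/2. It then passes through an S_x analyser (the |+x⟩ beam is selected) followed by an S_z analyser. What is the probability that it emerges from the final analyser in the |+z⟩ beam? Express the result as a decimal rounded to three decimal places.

First analyser (S_x): P(|+x⟩) = |⟨+x|ψ⟩|² = 9/10.
After stage 1 the state is |+x⟩; P(|+z⟩) = |⟨+z|+x⟩|² = 1/2.
Joint probability = 9/10 × 1/2 = 0.450.

0.450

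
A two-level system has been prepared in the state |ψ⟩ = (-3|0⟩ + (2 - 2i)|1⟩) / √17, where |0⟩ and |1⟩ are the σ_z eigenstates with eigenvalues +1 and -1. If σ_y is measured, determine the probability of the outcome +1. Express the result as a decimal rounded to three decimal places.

0.853

|+y⟩ = (|0⟩ + i|1⟩)/√2, so ⟨+y|ψ⟩ = (-5 - 2i) / (√2·√17).
P = |-5 - 2i|² / 34 = 29/34.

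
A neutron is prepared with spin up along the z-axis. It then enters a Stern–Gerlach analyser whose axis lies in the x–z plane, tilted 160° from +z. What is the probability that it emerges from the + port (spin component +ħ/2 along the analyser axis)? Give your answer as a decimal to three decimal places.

For spin-½, the probability of finding spin-up along an axis at angle θ to the initial spin direction is cos²(θ/2); spin-down is sin²(θ/2).
θ = 160°, so P = cos²(80°) ≈ 0.030.

0.030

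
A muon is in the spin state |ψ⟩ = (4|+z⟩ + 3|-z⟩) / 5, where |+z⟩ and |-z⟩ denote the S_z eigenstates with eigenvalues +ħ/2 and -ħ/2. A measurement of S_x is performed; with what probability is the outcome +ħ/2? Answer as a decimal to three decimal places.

0.980

|+x⟩ = (|+z⟩ + |-z⟩)/√2, so ⟨+x|ψ⟩ = (7) / (√2·5).
P = |7|² / 50 = 49/50.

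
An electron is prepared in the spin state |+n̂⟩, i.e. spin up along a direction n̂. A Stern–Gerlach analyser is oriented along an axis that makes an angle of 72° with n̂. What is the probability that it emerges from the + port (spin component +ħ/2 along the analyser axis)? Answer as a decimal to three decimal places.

0.655

For spin-½, the probability of finding spin-up along an axis at angle θ to the initial spin direction is cos²(θ/2); spin-down is sin²(θ/2).
θ = 72°, so P = cos²(36°) ≈ 0.655.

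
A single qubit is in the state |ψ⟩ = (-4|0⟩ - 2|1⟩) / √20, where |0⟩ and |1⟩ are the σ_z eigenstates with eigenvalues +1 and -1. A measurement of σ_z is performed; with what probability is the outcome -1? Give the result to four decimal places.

0.2000

The -1 outcome corresponds to |1⟩. Its amplitude in |ψ⟩ is -2/√20.
P = |-2|² / 20 = 4/20.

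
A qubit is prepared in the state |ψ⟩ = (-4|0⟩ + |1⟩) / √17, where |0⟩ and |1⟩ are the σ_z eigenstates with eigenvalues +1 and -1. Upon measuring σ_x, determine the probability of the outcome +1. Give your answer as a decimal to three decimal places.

0.265

|+x⟩ = (|0⟩ + |1⟩)/√2, so ⟨+x|ψ⟩ = (-3) / (√2·√17).
P = |-3|² / 34 = 9/34.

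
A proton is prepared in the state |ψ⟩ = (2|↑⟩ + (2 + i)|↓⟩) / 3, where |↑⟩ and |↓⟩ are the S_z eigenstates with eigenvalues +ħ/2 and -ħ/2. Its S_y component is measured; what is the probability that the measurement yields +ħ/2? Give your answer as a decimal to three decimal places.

|+y⟩ = (|↑⟩ + i|↓⟩)/√2, so ⟨+y|ψ⟩ = (3 - 2i) / (√2·3).
P = |3 - 2i|² / 18 = 13/18.

0.722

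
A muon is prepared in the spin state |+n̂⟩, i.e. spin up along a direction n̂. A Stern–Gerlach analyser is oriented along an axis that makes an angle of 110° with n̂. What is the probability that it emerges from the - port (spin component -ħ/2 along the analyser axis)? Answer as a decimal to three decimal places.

For spin-½, the probability of finding spin-up along an axis at angle θ to the initial spin direction is cos²(θ/2); spin-down is sin²(θ/2).
θ = 110°, so P = sin²(55°) ≈ 0.671.

0.671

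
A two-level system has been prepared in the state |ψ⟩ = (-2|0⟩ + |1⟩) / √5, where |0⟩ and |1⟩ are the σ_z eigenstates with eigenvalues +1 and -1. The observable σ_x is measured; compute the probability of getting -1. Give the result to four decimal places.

0.9000

|-x⟩ = (|0⟩ - |1⟩)/√2, so ⟨-x|ψ⟩ = (-3) / (√2·√5).
P = |-3|² / 10 = 9/10.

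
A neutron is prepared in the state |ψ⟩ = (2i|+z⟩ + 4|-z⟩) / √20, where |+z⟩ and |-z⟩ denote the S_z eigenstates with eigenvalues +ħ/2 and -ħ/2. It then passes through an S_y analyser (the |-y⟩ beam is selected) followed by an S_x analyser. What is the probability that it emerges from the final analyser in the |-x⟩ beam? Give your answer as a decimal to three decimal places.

First analyser (S_y): P(|-y⟩) = |⟨-y|ψ⟩|² = 36/40.
After stage 1 the state is |-y⟩; P(|-x⟩) = |⟨-x|-y⟩|² = 1/2.
Joint probability = 36/40 × 1/2 = 0.450.

0.450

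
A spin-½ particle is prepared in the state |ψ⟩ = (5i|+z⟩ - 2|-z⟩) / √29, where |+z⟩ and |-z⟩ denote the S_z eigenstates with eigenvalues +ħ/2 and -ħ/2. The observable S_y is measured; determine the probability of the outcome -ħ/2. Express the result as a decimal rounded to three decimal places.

|-y⟩ = (|+z⟩ - i|-z⟩)/√2, so ⟨-y|ψ⟩ = (3i) / (√2·√29).
P = |3i|² / 58 = 9/58.

0.155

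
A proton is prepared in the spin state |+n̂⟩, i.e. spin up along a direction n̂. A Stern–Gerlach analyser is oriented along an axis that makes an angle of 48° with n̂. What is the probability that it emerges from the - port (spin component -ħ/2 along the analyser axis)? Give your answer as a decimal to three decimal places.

0.165

For spin-½, the probability of finding spin-up along an axis at angle θ to the initial spin direction is cos²(θ/2); spin-down is sin²(θ/2).
θ = 48°, so P = sin²(24°) ≈ 0.165.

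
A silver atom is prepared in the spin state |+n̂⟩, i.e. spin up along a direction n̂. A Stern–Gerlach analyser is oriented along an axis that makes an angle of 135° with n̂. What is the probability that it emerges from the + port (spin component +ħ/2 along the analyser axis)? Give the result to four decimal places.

0.1464

For spin-½, the probability of finding spin-up along an axis at angle θ to the initial spin direction is cos²(θ/2); spin-down is sin²(θ/2).
θ = 135°, so P = cos²(67.5°) ≈ 0.1464.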